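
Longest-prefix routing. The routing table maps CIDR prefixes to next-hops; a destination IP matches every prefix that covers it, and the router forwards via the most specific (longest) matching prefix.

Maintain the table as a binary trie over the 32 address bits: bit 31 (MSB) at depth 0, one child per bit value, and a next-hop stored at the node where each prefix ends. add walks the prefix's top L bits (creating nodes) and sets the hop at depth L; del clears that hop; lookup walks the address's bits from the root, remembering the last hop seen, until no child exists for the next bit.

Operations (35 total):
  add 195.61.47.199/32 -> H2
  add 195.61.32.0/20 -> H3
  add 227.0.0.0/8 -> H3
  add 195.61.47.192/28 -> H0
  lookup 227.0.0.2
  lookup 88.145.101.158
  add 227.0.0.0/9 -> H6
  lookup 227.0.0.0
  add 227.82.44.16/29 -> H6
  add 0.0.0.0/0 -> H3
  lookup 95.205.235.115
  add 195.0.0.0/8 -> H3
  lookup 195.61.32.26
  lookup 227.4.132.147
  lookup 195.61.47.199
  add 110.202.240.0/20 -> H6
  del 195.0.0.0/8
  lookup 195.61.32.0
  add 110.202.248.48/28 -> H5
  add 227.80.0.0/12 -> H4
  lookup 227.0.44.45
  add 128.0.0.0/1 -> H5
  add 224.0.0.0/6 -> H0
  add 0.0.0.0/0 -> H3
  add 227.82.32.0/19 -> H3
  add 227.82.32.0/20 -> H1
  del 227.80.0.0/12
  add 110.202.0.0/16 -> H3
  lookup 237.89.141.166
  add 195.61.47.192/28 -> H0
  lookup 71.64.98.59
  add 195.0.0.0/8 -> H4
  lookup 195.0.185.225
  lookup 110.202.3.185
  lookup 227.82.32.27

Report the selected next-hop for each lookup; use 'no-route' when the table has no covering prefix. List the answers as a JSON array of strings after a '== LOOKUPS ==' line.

Process each operation:
  + 195.61.47.199/32 (H2) depth=32
  + 195.61.32.0/20 (H3) depth=20
  + 227.0.0.0/8 (H3) depth=8
  + 195.61.47.192/28 (H0) depth=28
  Q 227.0.0.2: descend 11100011 ; hops seen [H3] ; pick H3
  Q 88.145.101.158: descend ε ; hops seen [∅] ; pick no-route
  + 227.0.0.0/9 (H6) depth=9
  Q 227.0.0.0: descend 111000110 ; hops seen [H3,H6] ; pick H6
  + 227.82.44.16/29 (H6) depth=29
  + 0.0.0.0/0 (H3) depth=0
  Q 95.205.235.115: descend ε ; hops seen [H3] ; pick H3
  + 195.0.0.0/8 (H3) depth=8
  Q 195.61.32.26: descend 11000011001111010010 ; hops seen [H3,H3,H3] ; pick H3
  Q 227.4.132.147: descend 111000110 ; hops seen [H3,H3,H6] ; pick H6
  Q 195.61.47.199: descend 11000011001111010010111111000111 ; hops seen [H3,H3,H3,H0,H2] ; pick H2
  + 110.202.240.0/20 (H6) depth=20
  - 195.0.0.0/8 clear@8
  Q 195.61.32.0: descend 11000011001111010010 ; hops seen [H3,H3] ; pick H3
  + 110.202.248.48/28 (H5) depth=28
  + 227.80.0.0/12 (H4) depth=12
  Q 227.0.44.45: descend 111000110 ; hops seen [H3,H3,H6] ; pick H6
  + 128.0.0.0/1 (H5) depth=1
  + 224.0.0.0/6 (H0) depth=6
  + 0.0.0.0/0 (H3) depth=0
  + 227.82.32.0/19 (H3) depth=19
  + 227.82.32.0/20 (H1) depth=20
  - 227.80.0.0/12 clear@12
  + 110.202.0.0/16 (H3) depth=16
  Q 237.89.141.166: descend 1110 ; hops seen [H3,H5] ; pick H5
  + 195.61.47.192/28 (H0) depth=28
  Q 71.64.98.59: descend 01 ; hops seen [H3] ; pick H3
  + 195.0.0.0/8 (H4) depth=8
  Q 195.0.185.225: descend 1100001100 ; hops seen [H3,H5,H4] ; pick H4
  Q 110.202.3.185: descend 0110111011001010 ; hops seen [H3,H3] ; pick H3
  Q 227.82.32.27: descend 11100011010100100010 ; hops seen [H3,H5,H0,H3,H6,H3,H1] ; pick H1

== LOOKUPS ==
["H3","no-route","H6","H3","H3","H6","H2","H3","H6","H5","H3","H4","H3","H1"]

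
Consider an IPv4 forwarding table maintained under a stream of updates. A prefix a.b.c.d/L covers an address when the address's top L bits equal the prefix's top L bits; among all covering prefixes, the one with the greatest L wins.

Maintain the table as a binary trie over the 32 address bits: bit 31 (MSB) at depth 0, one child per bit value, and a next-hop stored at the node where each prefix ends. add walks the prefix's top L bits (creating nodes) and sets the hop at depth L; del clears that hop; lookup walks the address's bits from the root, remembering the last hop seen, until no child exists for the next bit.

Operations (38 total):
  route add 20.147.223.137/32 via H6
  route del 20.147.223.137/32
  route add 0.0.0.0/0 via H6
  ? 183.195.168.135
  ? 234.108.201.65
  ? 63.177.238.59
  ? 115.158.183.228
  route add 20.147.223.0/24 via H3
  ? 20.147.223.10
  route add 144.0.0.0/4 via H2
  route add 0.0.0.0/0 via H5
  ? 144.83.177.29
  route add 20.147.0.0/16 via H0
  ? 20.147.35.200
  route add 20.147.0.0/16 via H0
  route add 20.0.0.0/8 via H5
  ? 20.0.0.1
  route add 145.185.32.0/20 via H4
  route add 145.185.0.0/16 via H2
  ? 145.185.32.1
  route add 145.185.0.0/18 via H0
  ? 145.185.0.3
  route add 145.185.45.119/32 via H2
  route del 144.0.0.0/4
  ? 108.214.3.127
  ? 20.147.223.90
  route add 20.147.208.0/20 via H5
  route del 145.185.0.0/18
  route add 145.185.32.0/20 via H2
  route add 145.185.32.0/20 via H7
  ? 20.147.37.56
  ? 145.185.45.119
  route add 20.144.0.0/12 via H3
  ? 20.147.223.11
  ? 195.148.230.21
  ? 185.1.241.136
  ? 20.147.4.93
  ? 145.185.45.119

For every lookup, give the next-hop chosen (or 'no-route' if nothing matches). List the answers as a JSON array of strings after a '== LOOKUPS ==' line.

Process each operation:
  + 20.147.223.137/32 (H6) depth=32
  - 20.147.223.137/32 clear@32
  + 0.0.0.0/0 (H6) depth=0
  lookup 183.195.168.135: bits ε walk d0:H6 -> H6
  lookup 234.108.201.65: bits ε walk d0:H6 -> H6
  lookup 63.177.238.59: bits 00 walk d0:H6→d1:-→d2:- -> H6
  lookup 115.158.183.228: bits 0 walk d0:H6→d1:- -> H6
  + 20.147.223.0/24 (H3) depth=24
  lookup 20.147.223.10: bits 000101001001001111011111 walk d0:H6→d1:-→d2:-→d3:-→d4:-→d5:-→d6:-→d7:-→d8:-→d9:-→d10:-→d11:-→d12:-→d13:-→d14:-→d15:-→d16:-→d17:-→d18:-→d19:-→d20:-→d21:-→d22:-→d23:-→d24:H3 -> H3
  + 144.0.0.0/4 (H2) depth=4
  + 0.0.0.0/0 (H5) depth=0
  lookup 144.83.177.29: bits 1001 walk d0:H5→d1:-→d2:-→d3:-→d4:H2 -> H2
  + 20.147.0.0/16 (H0) depth=16
  lookup 20.147.35.200: bits 0001010010010011 walk d0:H5→d1:-→d2:-→d3:-→d4:-→d5:-→d6:-→d7:-→d8:-→d9:-→d10:-→d11:-→d12:-→d13:-→d14:-→d15:-→d16:H0 -> H0
  + 20.147.0.0/16 (H0) depth=16
  + 20.0.0.0/8 (H5) depth=8
  lookup 20.0.0.1: bits 00010100 walk d0:H5→d1:-→d2:-→d3:-→d4:-→d5:-→d6:-→d7:-→d8:H5 -> H5
  + 145.185.32.0/20 (H4) depth=20
  + 145.185.0.0/16 (H2) depth=16
  lookup 145.185.32.1: bits 10010001101110010010 walk d0:H5→d1:-→d2:-→d3:-→d4:H2→d5:-→d6:-→d7:-→d8:-→d9:-→d10:-→d11:-→d12:-→d13:-→d14:-→d15:-→d16:H2→d17:-→d18:-→d19:-→d20:H4 -> H4
  + 145.185.0.0/18 (H0) depth=18
  lookup 145.185.0.3: bits 100100011011100100 walk d0:H5→d1:-→d2:-→d3:-→d4:H2→d5:-→d6:-→d7:-→d8:-→d9:-→d10:-→d11:-→d12:-→d13:-→d14:-→d15:-→d16:H2→d17:-→d18:H0 -> H0
  + 145.185.45.119/32 (H2) depth=32
  - 144.0.0.0/4 clear@4
  lookup 108.214.3.127: bits 0 walk d0:H5→d1:- -> H5
  lookup 20.147.223.90: bits 000101001001001111011111 walk d0:H5→d1:-→d2:-→d3:-→d4:-→d5:-→d6:-→d7:-→d8:H5→d9:-→d10:-→d11:-→d12:-→d13:-→d14:-→d15:-→d16:H0→d17:-→d18:-→d19:-→d20:-→d21:-→d22:-→d23:-→d24:H3 -> H3
  + 20.147.208.0/20 (H5) depth=20
  - 145.185.0.0/18 clear@18
  + 145.185.32.0/20 (H2) depth=20
  + 145.185.32.0/20 (H7) depth=20
  lookup 20.147.37.56: bits 0001010010010011 walk d0:H5→d1:-→d2:-→d3:-→d4:-→d5:-→d6:-→d7:-→d8:H5→d9:-→d10:-→d11:-→d12:-→d13:-→d14:-→d15:-→d16:H0 -> H0
  lookup 145.185.45.119: bits 10010001101110010010110101110111 walk d0:H5→d1:-→d2:-→d3:-→d4:-→d5:-→d6:-→d7:-→d8:-→d9:-→d10:-→d11:-→d12:-→d13:-→d14:-→d15:-→d16:H2→d17:-→d18:-→d19:-→d20:H7→d21:-→d22:-→d23:-→d24:-→d25:-→d26:-→d27:-→d28:-→d29:-→d30:-→d31:-→d32:H2 -> H2
  + 20.144.0.0/12 (H3) depth=12
  lookup 20.147.223.11: bits 000101001001001111011111 walk d0:H5→d1:-→d2:-→d3:-→d4:-→d5:-→d6:-→d7:-→d8:H5→d9:-→d10:-→d11:-→d12:H3→d13:-→d14:-→d15:-→d16:H0→d17:-→d18:-→d19:-→d20:H5→d21:-→d22:-→d23:-→d24:H3 -> H3
  lookup 195.148.230.21: bits 1 walk d0:H5→d1:- -> H5
  lookup 185.1.241.136: bits 10 walk d0:H5→d1:-→d2:- -> H5
  lookup 20.147.4.93: bits 0001010010010011 walk d0:H5→d1:-→d2:-→d3:-→d4:-→d5:-→d6:-→d7:-→d8:H5→d9:-→d10:-→d11:-→d12:H3→d13:-→d14:-→d15:-→d16:H0 -> H0
  lookup 145.185.45.119: bits 10010001101110010010110101110111 walk d0:H5→d1:-→d2:-→d3:-→d4:-→d5:-→d6:-→d7:-→d8:-→d9:-→d10:-→d11:-→d12:-→d13:-→d14:-→d15:-→d16:H2→d17:-→d18:-→d19:-→d20:H7→d21:-→d22:-→d23:-→d24:-→d25:-→d26:-→d27:-→d28:-→d29:-→d30:-→d31:-→d32:H2 -> H2

== LOOKUPS ==
["H6","H6","H6","H6","H3","H2","H0","H5","H4","H0","H5","H3","H0","H2","H3","H5","H5","H0","H2"]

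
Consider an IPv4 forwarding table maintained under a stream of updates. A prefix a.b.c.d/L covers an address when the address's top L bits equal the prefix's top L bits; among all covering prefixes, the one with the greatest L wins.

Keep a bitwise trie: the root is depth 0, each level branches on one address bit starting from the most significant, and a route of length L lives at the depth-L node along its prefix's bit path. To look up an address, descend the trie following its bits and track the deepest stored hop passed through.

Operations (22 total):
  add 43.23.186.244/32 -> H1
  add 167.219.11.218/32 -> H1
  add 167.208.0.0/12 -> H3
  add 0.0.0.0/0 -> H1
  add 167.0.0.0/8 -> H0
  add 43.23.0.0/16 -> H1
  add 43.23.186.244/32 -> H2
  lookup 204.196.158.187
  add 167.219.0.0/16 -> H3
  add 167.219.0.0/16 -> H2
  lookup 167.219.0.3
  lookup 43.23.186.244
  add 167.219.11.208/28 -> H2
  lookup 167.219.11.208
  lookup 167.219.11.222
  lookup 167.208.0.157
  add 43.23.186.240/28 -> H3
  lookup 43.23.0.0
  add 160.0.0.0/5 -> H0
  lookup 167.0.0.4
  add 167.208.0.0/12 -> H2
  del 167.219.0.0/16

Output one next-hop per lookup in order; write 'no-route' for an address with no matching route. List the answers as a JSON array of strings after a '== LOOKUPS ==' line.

Trace:
  add 43.23.186.244/32 -> H1 at depth 32
  add 167.219.11.218/32 -> H1 at depth 32
  add 167.208.0.0/12 -> H3 at depth 12
  add 0.0.0.0/0 -> H1 at depth 0
  add 167.0.0.0/8 -> H0 at depth 8
  add 43.23.0.0/16 -> H1 at depth 16
  add 43.23.186.244/32 -> H2 at depth 32
  ? 204.196.158.187  path d0:H1→d1:-  best=H1
  add 167.219.0.0/16 -> H3 at depth 16
  add 167.219.0.0/16 -> H2 at depth 16
  ? 167.219.0.3  path d0:H1→d1:-→d2:-→d3:-→d4:-→d5:-→d6:-→d7:-→d8:H0→d9:-→d10:-→d11:-→d12:H3→d13:-→d14:-→d15:-→d16:H2→d17:-→d18:-→d19:-→d20:-  best=H2
  ? 43.23.186.244  path d0:H1→d1:-→d2:-→d3:-→d4:-→d5:-→d6:-→d7:-→d8:-→d9:-→d10:-→d11:-→d12:-→d13:-→d14:-→d15:-→d16:H1→d17:-→d18:-→d19:-→d20:-→d21:-→d22:-→d23:-→d24:-→d25:-→d26:-→d27:-→d28:-→d29:-→d30:-→d31:-→d32:H2  best=H2
  add 167.219.11.208/28 -> H2 at depth 28
  ? 167.219.11.208  path d0:H1→d1:-→d2:-→d3:-→d4:-→d5:-→d6:-→d7:-→d8:H0→d9:-→d10:-→d11:-→d12:H3→d13:-→d14:-→d15:-→d16:H2→d17:-→d18:-→d19:-→d20:-→d21:-→d22:-→d23:-→d24:-→d25:-→d26:-→d27:-→d28:H2  best=H2
  ? 167.219.11.222  path d0:H1→d1:-→d2:-→d3:-→d4:-→d5:-→d6:-→d7:-→d8:H0→d9:-→d10:-→d11:-→d12:H3→d13:-→d14:-→d15:-→d16:H2→d17:-→d18:-→d19:-→d20:-→d21:-→d22:-→d23:-→d24:-→d25:-→d26:-→d27:-→d28:H2→d29:-  best=H2
  ? 167.208.0.157  path d0:H1→d1:-→d2:-→d3:-→d4:-→d5:-→d6:-→d7:-→d8:H0→d9:-→d10:-→d11:-→d12:H3  best=H3
  add 43.23.186.240/28 -> H3 at depth 28
  ? 43.23.0.0  path d0:H1→d1:-→d2:-→d3:-→d4:-→d5:-→d6:-→d7:-→d8:-→d9:-→d10:-→d11:-→d12:-→d13:-→d14:-→d15:-→d16:H1  best=H1
  add 160.0.0.0/5 -> H0 at depth 5
  ? 167.0.0.4  path d0:H1→d1:-→d2:-→d3:-→d4:-→d5:H0→d6:-→d7:-→d8:H0  best=H0
  add 167.208.0.0/12 -> H2 at depth 12
  del 167.219.0.0/16 (clear depth 16)

== LOOKUPS ==
["H1","H2","H2","H2","H2","H3","H1","H0"]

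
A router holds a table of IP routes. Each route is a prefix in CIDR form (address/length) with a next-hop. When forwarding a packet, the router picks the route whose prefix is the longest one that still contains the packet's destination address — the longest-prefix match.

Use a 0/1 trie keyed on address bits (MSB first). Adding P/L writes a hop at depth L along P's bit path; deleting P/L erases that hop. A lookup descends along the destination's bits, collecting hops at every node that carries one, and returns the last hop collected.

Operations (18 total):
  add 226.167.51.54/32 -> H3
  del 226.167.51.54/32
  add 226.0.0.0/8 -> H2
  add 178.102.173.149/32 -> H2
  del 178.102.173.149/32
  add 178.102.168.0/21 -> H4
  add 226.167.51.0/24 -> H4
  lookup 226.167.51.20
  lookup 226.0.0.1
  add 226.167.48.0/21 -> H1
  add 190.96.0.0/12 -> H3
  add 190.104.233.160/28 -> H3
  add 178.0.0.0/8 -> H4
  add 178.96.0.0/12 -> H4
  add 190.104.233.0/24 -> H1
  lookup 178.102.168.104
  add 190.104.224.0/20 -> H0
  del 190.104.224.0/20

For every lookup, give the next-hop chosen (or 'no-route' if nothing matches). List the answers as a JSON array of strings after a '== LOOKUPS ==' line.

Process each operation:
  + 226.167.51.54/32 (H3) depth=32
  del 226.167.51.54/32 (clear depth 32)
  + 226.0.0.0/8 (H2) depth=8
  + 178.102.173.149/32 (H2) depth=32
  del 178.102.173.149/32 (clear depth 32)
  + 178.102.168.0/21 (H4) depth=21
  + 226.167.51.0/24 (H4) depth=24
  lookup 226.167.51.20: bits 11100010101001110011001100 walk d0:-→d1:-→d2:-→d3:-→d4:-→d5:-→d6:-→d7:-→d8:H2→d9:-→d10:-→d11:-→d12:-→d13:-→d14:-→d15:-→d16:-→d17:-→d18:-→d19:-→d20:-→d21:-→d22:-→d23:-→d24:H4→d25:-→d26:- -> H4
  lookup 226.0.0.1: bits 11100010 walk d0:-→d1:-→d2:-→d3:-→d4:-→d5:-→d6:-→d7:-→d8:H2 -> H2
  + 226.167.48.0/21 (H1) depth=21
  + 190.96.0.0/12 (H3) depth=12
  + 190.104.233.160/28 (H3) depth=28
  + 178.0.0.0/8 (H4) depth=8
  + 178.96.0.0/12 (H4) depth=12
  + 190.104.233.0/24 (H1) depth=24
  lookup 178.102.168.104: bits 101100100110011010101 walk d0:-→d1:-→d2:-→d3:-→d4:-→d5:-→d6:-→d7:-→d8:H4→d9:-→d10:-→d11:-→d12:H4→d13:-→d14:-→d15:-→d16:-→d17:-→d18:-→d19:-→d20:-→d21:H4 -> H4
  + 190.104.224.0/20 (H0) depth=20
  del 190.104.224.0/20 (clear depth 20)

== LOOKUPS ==
["H4","H2","H4"]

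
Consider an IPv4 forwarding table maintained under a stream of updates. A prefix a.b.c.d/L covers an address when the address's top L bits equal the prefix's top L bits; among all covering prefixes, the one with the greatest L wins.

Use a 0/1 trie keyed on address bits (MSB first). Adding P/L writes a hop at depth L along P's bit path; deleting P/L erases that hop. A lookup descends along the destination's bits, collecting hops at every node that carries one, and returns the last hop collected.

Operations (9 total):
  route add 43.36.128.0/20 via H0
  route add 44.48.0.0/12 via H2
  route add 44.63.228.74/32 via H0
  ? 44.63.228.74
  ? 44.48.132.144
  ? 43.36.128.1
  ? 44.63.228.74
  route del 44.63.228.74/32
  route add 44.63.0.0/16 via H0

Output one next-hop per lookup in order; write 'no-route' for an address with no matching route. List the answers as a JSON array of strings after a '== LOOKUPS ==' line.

Apply in order:
  add 43.36.128.0/20 -> H0 at depth 20
  add 44.48.0.0/12 -> H2 at depth 12
  add 44.63.228.74/32 -> H0 at depth 32
  lookup 44.63.228.74: bits 00101100001111111110010001001010 walk d0:-→d1:-→d2:-→d3:-→d4:-→d5:-→d6:-→d7:-→d8:-→d9:-→d10:-→d11:-→d12:H2→d13:-→d14:-→d15:-→d16:-→d17:-→d18:-→d19:-→d20:-→d21:-→d22:-→d23:-→d24:-→d25:-→d26:-→d27:-→d28:-→d29:-→d30:-→d31:-→d32:H0 -> H0
  lookup 44.48.132.144: bits 001011000011 walk d0:-→d1:-→d2:-→d3:-→d4:-→d5:-→d6:-→d7:-→d8:-→d9:-→d10:-→d11:-→d12:H2 -> H2
  lookup 43.36.128.1: bits 00101011001001001000 walk d0:-→d1:-→d2:-→d3:-→d4:-→d5:-→d6:-→d7:-→d8:-→d9:-→d10:-→d11:-→d12:-→d13:-→d14:-→d15:-→d16:-→d17:-→d18:-→d19:-→d20:H0 -> H0
  lookup 44.63.228.74: bits 00101100001111111110010001001010 walk d0:-→d1:-→d2:-→d3:-→d4:-→d5:-→d6:-→d7:-→d8:-→d9:-→d10:-→d11:-→d12:H2→d13:-→d14:-→d15:-→d16:-→d17:-→d18:-→d19:-→d20:-→d21:-→d22:-→d23:-→d24:-→d25:-→d26:-→d27:-→d28:-→d29:-→d30:-→d31:-→d32:H0 -> H0
  - 44.63.228.74/32 clear@32
  add 44.63.0.0/16 -> H0 at depth 16

== LOOKUPS ==
["H0","H2","H0","H0"]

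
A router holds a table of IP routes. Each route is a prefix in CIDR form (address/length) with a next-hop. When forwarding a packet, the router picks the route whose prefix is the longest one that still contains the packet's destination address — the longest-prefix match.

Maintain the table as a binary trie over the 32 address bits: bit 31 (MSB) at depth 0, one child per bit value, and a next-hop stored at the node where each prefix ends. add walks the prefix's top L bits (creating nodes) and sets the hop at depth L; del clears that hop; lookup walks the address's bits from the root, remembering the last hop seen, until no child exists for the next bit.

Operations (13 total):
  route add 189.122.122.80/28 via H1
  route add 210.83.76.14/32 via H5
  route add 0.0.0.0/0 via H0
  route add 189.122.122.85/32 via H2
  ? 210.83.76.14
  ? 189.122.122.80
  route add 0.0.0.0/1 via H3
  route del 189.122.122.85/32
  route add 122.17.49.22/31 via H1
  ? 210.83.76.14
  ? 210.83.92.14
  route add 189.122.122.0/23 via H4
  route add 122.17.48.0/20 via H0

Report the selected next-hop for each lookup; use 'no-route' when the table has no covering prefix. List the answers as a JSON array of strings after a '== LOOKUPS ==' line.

Process each operation:
  add 189.122.122.80/28 -> H1 at depth 28
  add 210.83.76.14/32 -> H5 at depth 32
  add 0.0.0.0/0 -> H0 at depth 0
  add 189.122.122.85/32 -> H2 at depth 32
  ? 210.83.76.14  path d0:H0→d1:-→d2:-→d3:-→d4:-→d5:-→d6:-→d7:-→d8:-→d9:-→d10:-→d11:-→d12:-→d13:-→d14:-→d15:-→d16:-→d17:-→d18:-→d19:-→d20:-→d21:-→d22:-→d23:-→d24:-→d25:-→d26:-→d27:-→d28:-→d29:-→d30:-→d31:-→d32:H5  best=H5
  ? 189.122.122.80  path d0:H0→d1:-→d2:-→d3:-→d4:-→d5:-→d6:-→d7:-→d8:-→d9:-→d10:-→d11:-→d12:-→d13:-→d14:-→d15:-→d16:-→d17:-→d18:-→d19:-→d20:-→d21:-→d22:-→d23:-→d24:-→d25:-→d26:-→d27:-→d28:H1→d29:-  best=H1
  add 0.0.0.0/1 -> H3 at depth 1
  - 189.122.122.85/32 clear@32
  add 122.17.49.22/31 -> H1 at depth 31
  ? 210.83.76.14  path d0:H0→d1:-→d2:-→d3:-→d4:-→d5:-→d6:-→d7:-→d8:-→d9:-→d10:-→d11:-→d12:-→d13:-→d14:-→d15:-→d16:-→d17:-→d18:-→d19:-→d20:-→d21:-→d22:-→d23:-→d24:-→d25:-→d26:-→d27:-→d28:-→d29:-→d30:-→d31:-→d32:H5  best=H5
  ? 210.83.92.14  path d0:H0→d1:-→d2:-→d3:-→d4:-→d5:-→d6:-→d7:-→d8:-→d9:-→d10:-→d11:-→d12:-→d13:-→d14:-→d15:-→d16:-→d17:-→d18:-→d19:-  best=H0
  add 189.122.122.0/23 -> H4 at depth 23
  add 122.17.48.0/20 -> H0 at depth 20

== LOOKUPS ==
["H5","H1","H5","H0"]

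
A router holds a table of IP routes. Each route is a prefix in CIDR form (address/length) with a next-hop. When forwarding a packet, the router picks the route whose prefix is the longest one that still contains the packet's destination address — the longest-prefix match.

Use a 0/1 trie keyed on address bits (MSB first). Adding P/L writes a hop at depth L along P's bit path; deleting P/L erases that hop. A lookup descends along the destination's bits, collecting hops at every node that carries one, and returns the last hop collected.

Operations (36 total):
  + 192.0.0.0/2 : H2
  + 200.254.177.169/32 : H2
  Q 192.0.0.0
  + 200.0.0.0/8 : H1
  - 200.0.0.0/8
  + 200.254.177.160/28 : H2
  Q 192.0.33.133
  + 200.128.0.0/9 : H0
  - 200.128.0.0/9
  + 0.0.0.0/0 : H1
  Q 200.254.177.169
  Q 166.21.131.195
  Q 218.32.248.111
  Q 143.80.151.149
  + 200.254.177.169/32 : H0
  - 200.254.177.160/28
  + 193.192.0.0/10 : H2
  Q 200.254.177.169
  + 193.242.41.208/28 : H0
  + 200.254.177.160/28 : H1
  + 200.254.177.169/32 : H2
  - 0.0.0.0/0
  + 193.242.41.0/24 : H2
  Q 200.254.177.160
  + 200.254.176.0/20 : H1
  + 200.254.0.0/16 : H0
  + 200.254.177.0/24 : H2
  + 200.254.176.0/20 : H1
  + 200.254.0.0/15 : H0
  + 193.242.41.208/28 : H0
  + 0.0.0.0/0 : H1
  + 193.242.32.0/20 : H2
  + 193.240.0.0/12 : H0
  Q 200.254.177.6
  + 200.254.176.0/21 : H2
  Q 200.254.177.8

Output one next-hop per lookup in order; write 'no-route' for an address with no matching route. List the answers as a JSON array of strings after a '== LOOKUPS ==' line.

Process each operation:
  + 192.0.0.0/2 (H2) depth=2
  + 200.254.177.169/32 (H2) depth=32
  Q 192.0.0.0: descend 1100 ; hops seen [H2] ; pick H2
  + 200.0.0.0/8 (H1) depth=8
  - 200.0.0.0/8 clear@8
  + 200.254.177.160/28 (H2) depth=28
  Q 192.0.33.133: descend 1100 ; hops seen [H2] ; pick H2
  + 200.128.0.0/9 (H0) depth=9
  - 200.128.0.0/9 clear@9
  + 0.0.0.0/0 (H1) depth=0
  Q 200.254.177.169: descend 11001000111111101011000110101001 ; hops seen [H1,H2,H2,H2] ; pick H2
  Q 166.21.131.195: descend 1 ; hops seen [H1] ; pick H1
  Q 218.32.248.111: descend 110 ; hops seen [H1,H2] ; pick H2
  Q 143.80.151.149: descend 1 ; hops seen [H1] ; pick H1
  + 200.254.177.169/32 (H0) depth=32
  - 200.254.177.160/28 clear@28
  + 193.192.0.0/10 (H2) depth=10
  Q 200.254.177.169: descend 11001000111111101011000110101001 ; hops seen [H1,H2,H0] ; pick H0
  + 193.242.41.208/28 (H0) depth=28
  + 200.254.177.160/28 (H1) depth=28
  + 200.254.177.169/32 (H2) depth=32
  - 0.0.0.0/0 clear@0
  + 193.242.41.0/24 (H2) depth=24
  Q 200.254.177.160: descend 1100100011111110101100011010 ; hops seen [H2,H1] ; pick H1
  + 200.254.176.0/20 (H1) depth=20
  + 200.254.0.0/16 (H0) depth=16
  + 200.254.177.0/24 (H2) depth=24
  + 200.254.176.0/20 (H1) depth=20
  + 200.254.0.0/15 (H0) depth=15
  + 193.242.41.208/28 (H0) depth=28
  + 0.0.0.0/0 (H1) depth=0
  + 193.242.32.0/20 (H2) depth=20
  + 193.240.0.0/12 (H0) depth=12
  Q 200.254.177.6: descend 110010001111111010110001 ; hops seen [H1,H2,H0,H0,H1,H2] ; pick H2
  + 200.254.176.0/21 (H2) depth=21
  Q 200.254.177.8: descend 110010001111111010110001 ; hops seen [H1,H2,H0,H0,H1,H2,H2] ; pick H2

== LOOKUPS ==
["H2","H2","H2","H1","H2","H1","H0","H1","H2","H2"]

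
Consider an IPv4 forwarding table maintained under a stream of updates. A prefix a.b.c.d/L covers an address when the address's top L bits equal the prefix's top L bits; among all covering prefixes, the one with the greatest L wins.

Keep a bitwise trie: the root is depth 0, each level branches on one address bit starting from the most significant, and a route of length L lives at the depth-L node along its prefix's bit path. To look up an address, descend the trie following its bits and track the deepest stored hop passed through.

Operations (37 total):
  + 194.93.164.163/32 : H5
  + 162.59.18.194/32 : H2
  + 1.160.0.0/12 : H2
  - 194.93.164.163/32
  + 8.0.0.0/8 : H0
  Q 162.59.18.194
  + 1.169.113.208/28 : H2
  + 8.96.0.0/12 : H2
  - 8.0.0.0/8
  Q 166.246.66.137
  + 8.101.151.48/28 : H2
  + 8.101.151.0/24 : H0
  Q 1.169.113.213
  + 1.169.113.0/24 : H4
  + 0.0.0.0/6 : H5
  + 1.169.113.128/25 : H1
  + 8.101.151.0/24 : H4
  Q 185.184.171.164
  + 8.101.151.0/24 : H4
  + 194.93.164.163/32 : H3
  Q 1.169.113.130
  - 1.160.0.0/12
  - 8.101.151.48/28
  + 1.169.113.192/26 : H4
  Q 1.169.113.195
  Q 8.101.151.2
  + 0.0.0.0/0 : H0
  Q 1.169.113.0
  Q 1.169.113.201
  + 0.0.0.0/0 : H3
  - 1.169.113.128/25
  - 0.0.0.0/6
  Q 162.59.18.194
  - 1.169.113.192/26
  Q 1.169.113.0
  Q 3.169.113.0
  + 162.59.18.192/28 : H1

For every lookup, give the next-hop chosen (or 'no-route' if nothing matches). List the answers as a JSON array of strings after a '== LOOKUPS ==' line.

Trace:
  add 194.93.164.163/32 -> H5 at depth 32
  add 162.59.18.194/32 -> H2 at depth 32
  add 1.160.0.0/12 -> H2 at depth 12
  del 194.93.164.163/32 (clear depth 32)
  add 8.0.0.0/8 -> H0 at depth 8
  Q 162.59.18.194: descend 10100010001110110001001011000010 ; hops seen [H2] ; pick H2
  add 1.169.113.208/28 -> H2 at depth 28
  add 8.96.0.0/12 -> H2 at depth 12
  del 8.0.0.0/8 (clear depth 8)
  Q 166.246.66.137: descend 10100 ; hops seen [∅] ; pick no-route
  add 8.101.151.48/28 -> H2 at depth 28
  add 8.101.151.0/24 -> H0 at depth 24
  Q 1.169.113.213: descend 0000000110101001011100011101 ; hops seen [H2,H2] ; pick H2
  add 1.169.113.0/24 -> H4 at depth 24
  add 0.0.0.0/6 -> H5 at depth 6
  add 1.169.113.128/25 -> H1 at depth 25
  add 8.101.151.0/24 -> H4 at depth 24
  Q 185.184.171.164: descend 101 ; hops seen [∅] ; pick no-route
  add 8.101.151.0/24 -> H4 at depth 24
  add 194.93.164.163/32 -> H3 at depth 32
  Q 1.169.113.130: descend 0000000110101001011100011 ; hops seen [H5,H2,H4,H1] ; pick H1
  del 1.160.0.0/12 (clear depth 12)
  del 8.101.151.48/28 (clear depth 28)
  add 1.169.113.192/26 -> H4 at depth 26
  Q 1.169.113.195: descend 000000011010100101110001110 ; hops seen [H5,H4,H1,H4] ; pick H4
  Q 8.101.151.2: descend 00001000011001011001011100 ; hops seen [H2,H4] ; pick H4
  add 0.0.0.0/0 -> H0 at depth 0
  Q 1.169.113.0: descend 000000011010100101110001 ; hops seen [H0,H5,H4] ; pick H4
  Q 1.169.113.201: descend 000000011010100101110001110 ; hops seen [H0,H5,H4,H1,H4] ; pick H4
  add 0.0.0.0/0 -> H3 at depth 0
  del 1.169.113.128/25 (clear depth 25)
  del 0.0.0.0/6 (clear depth 6)
  Q 162.59.18.194: descend 10100010001110110001001011000010 ; hops seen [H3,H2] ; pick H2
  del 1.169.113.192/26 (clear depth 26)
  Q 1.169.113.0: descend 000000011010100101110001 ; hops seen [H3,H4] ; pick H4
  Q 3.169.113.0: descend 000000 ; hops seen [H3] ; pick H3
  add 162.59.18.192/28 -> H1 at depth 28

== LOOKUPS ==
["H2","no-route","H2","no-route","H1","H4","H4","H4","H4","H2","H4","H3"]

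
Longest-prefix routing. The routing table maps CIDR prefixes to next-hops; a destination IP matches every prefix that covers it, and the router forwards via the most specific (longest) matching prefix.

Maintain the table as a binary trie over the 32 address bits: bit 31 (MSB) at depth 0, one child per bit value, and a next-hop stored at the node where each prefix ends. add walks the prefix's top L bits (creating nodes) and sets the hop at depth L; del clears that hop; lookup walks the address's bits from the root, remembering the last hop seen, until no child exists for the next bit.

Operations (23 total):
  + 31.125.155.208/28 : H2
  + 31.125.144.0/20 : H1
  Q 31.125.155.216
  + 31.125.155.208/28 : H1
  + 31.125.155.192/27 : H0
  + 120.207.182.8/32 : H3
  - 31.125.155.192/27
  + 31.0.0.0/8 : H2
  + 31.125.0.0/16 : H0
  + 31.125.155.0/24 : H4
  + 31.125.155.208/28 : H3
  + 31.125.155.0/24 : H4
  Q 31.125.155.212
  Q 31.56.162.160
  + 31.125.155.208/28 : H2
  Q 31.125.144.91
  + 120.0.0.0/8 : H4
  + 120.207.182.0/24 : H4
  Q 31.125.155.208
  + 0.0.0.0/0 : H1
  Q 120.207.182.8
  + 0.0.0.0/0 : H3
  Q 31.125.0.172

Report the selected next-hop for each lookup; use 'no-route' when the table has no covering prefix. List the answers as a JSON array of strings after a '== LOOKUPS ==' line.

Process each operation:
  + 31.125.155.208/28 (H2) depth=28
  + 31.125.144.0/20 (H1) depth=20
  Q 31.125.155.216: descend 0001111101111101100110111101 ; hops seen [H1,H2] ; pick H2
  + 31.125.155.208/28 (H1) depth=28
  + 31.125.155.192/27 (H0) depth=27
  + 120.207.182.8/32 (H3) depth=32
  - 31.125.155.192/27 clear@27
  + 31.0.0.0/8 (H2) depth=8
  + 31.125.0.0/16 (H0) depth=16
  + 31.125.155.0/24 (H4) depth=24
  + 31.125.155.208/28 (H3) depth=28
  + 31.125.155.0/24 (H4) depth=24
  Q 31.125.155.212: descend 0001111101111101100110111101 ; hops seen [H2,H0,H1,H4,H3] ; pick H3
  Q 31.56.162.160: descend 000111110 ; hops seen [H2] ; pick H2
  + 31.125.155.208/28 (H2) depth=28
  Q 31.125.144.91: descend 00011111011111011001 ; hops seen [H2,H0,H1] ; pick H1
  + 120.0.0.0/8 (H4) depth=8
  + 120.207.182.0/24 (H4) depth=24
  Q 31.125.155.208: descend 0001111101111101100110111101 ; hops seen [H2,H0,H1,H4,H2] ; pick H2
  + 0.0.0.0/0 (H1) depth=0
  Q 120.207.182.8: descend 01111000110011111011011000001000 ; hops seen [H1,H4,H4,H3] ; pick H3
  + 0.0.0.0/0 (H3) depth=0
  Q 31.125.0.172: descend 0001111101111101 ; hops seen [H3,H2,H0] ; pick H0

== LOOKUPS ==
["H2","H3","H2","H1","H2","H3","H0"]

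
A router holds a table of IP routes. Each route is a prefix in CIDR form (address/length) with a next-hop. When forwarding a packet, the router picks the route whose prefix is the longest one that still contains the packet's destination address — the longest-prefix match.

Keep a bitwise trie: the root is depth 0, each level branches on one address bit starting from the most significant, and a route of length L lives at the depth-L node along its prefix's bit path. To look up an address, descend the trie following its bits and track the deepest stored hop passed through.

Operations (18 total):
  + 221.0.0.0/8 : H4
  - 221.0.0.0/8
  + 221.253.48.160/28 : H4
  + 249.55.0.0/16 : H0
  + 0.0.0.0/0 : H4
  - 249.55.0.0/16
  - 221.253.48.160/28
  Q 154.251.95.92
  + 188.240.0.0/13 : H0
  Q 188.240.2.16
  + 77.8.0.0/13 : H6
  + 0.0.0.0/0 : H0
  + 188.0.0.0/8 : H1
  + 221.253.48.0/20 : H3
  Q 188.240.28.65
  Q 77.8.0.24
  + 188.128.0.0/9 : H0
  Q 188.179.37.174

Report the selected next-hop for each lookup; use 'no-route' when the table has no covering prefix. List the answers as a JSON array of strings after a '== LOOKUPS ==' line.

Trace:
  add 221.0.0.0/8 -> H4 at depth 8
  - 221.0.0.0/8 clear@8
  add 221.253.48.160/28 -> H4 at depth 28
  add 249.55.0.0/16 -> H0 at depth 16
  add 0.0.0.0/0 -> H4 at depth 0
  - 249.55.0.0/16 clear@16
  - 221.253.48.160/28 clear@28
  ? 154.251.95.92  path d0:H4→d1:-  best=H4
  add 188.240.0.0/13 -> H0 at depth 13
  ? 188.240.2.16  path d0:H4→d1:-→d2:-→d3:-→d4:-→d5:-→d6:-→d7:-→d8:-→d9:-→d10:-→d11:-→d12:-→d13:H0  best=H0
  add 77.8.0.0/13 -> H6 at depth 13
  add 0.0.0.0/0 -> H0 at depth 0
  add 188.0.0.0/8 -> H1 at depth 8
  add 221.253.48.0/20 -> H3 at depth 20
  ? 188.240.28.65  path d0:H0→d1:-→d2:-→d3:-→d4:-→d5:-→d6:-→d7:-→d8:H1→d9:-→d10:-→d11:-→d12:-→d13:H0  best=H0
  ? 77.8.0.24  path d0:H0→d1:-→d2:-→d3:-→d4:-→d5:-→d6:-→d7:-→d8:-→d9:-→d10:-→d11:-→d12:-→d13:H6  best=H6
  add 188.128.0.0/9 -> H0 at depth 9
  ? 188.179.37.174  path d0:H0→d1:-→d2:-→d3:-→d4:-→d5:-→d6:-→d7:-→d8:H1→d9:H0  best=H0

== LOOKUPS ==
["H4","H0","H0","H6","H0"]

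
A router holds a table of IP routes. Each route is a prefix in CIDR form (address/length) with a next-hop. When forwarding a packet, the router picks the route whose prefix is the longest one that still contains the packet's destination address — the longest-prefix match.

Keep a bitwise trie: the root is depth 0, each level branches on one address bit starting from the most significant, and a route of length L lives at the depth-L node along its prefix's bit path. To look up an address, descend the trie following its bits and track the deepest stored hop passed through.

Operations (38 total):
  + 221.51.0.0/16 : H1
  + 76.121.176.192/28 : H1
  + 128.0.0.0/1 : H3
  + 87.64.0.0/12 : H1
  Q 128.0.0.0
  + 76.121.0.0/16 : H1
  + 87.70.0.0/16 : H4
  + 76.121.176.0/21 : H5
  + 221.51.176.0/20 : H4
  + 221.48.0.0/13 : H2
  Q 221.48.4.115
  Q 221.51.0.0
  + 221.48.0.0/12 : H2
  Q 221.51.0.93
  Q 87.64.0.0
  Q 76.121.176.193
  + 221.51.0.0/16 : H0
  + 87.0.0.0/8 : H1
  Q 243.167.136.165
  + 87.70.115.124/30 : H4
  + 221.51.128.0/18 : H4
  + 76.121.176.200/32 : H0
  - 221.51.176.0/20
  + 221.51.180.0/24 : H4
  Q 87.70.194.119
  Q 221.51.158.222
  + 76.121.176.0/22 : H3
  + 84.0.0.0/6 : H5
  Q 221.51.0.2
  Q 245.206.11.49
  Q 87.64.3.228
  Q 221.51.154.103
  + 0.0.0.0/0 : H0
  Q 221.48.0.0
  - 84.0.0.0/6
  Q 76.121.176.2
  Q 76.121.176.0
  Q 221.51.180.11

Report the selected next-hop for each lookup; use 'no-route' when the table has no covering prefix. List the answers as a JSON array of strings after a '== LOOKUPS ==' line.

Trace:
  add 221.51.0.0/16 -> H1 at depth 16
  add 76.121.176.192/28 -> H1 at depth 28
  add 128.0.0.0/1 -> H3 at depth 1
  add 87.64.0.0/12 -> H1 at depth 12
  lookup 128.0.0.0: bits 1 walk d0:-→d1:H3 -> H3
  add 76.121.0.0/16 -> H1 at depth 16
  add 87.70.0.0/16 -> H4 at depth 16
  add 76.121.176.0/21 -> H5 at depth 21
  add 221.51.176.0/20 -> H4 at depth 20
  add 221.48.0.0/13 -> H2 at depth 13
  lookup 221.48.4.115: bits 11011101001100 walk d0:-→d1:H3→d2:-→d3:-→d4:-→d5:-→d6:-→d7:-→d8:-→d9:-→d10:-→d11:-→d12:-→d13:H2→d14:- -> H2
  lookup 221.51.0.0: bits 1101110100110011 walk d0:-→d1:H3→d2:-→d3:-→d4:-→d5:-→d6:-→d7:-→d8:-→d9:-→d10:-→d11:-→d12:-→d13:H2→d14:-→d15:-→d16:H1 -> H1
  add 221.48.0.0/12 -> H2 at depth 12
  lookup 221.51.0.93: bits 1101110100110011 walk d0:-→d1:H3→d2:-→d3:-→d4:-→d5:-→d6:-→d7:-→d8:-→d9:-→d10:-→d11:-→d12:H2→d13:H2→d14:-→d15:-→d16:H1 -> H1
  lookup 87.64.0.0: bits 0101011101000 walk d0:-→d1:-→d2:-→d3:-→d4:-→d5:-→d6:-→d7:-→d8:-→d9:-→d10:-→d11:-→d12:H1→d13:- -> H1
  lookup 76.121.176.193: bits 0100110001111001101100001100 walk d0:-→d1:-→d2:-→d3:-→d4:-→d5:-→d6:-→d7:-→d8:-→d9:-→d10:-→d11:-→d12:-→d13:-→d14:-→d15:-→d16:H1→d17:-→d18:-→d19:-→d20:-→d21:H5→d22:-→d23:-→d24:-→d25:-→d26:-→d27:-→d28:H1 -> H1
  add 221.51.0.0/16 -> H0 at depth 16
  add 87.0.0.0/8 -> H1 at depth 8
  lookup 243.167.136.165: bits 11 walk d0:-→d1:H3→d2:- -> H3
  add 87.70.115.124/30 -> H4 at depth 30
  add 221.51.128.0/18 -> H4 at depth 18
  add 76.121.176.200/32 -> H0 at depth 32
  del 221.51.176.0/20 (clear depth 20)
  add 221.51.180.0/24 -> H4 at depth 24
  lookup 87.70.194.119: bits 0101011101000110 walk d0:-→d1:-→d2:-→d3:-→d4:-→d5:-→d6:-→d7:-→d8:H1→d9:-→d10:-→d11:-→d12:H1→d13:-→d14:-→d15:-→d16:H4 -> H4
  lookup 221.51.158.222: bits 110111010011001110 walk d0:-→d1:H3→d2:-→d3:-→d4:-→d5:-→d6:-→d7:-→d8:-→d9:-→d10:-→d11:-→d12:H2→d13:H2→d14:-→d15:-→d16:H0→d17:-→d18:H4 -> H4
  add 76.121.176.0/22 -> H3 at depth 22
  add 84.0.0.0/6 -> H5 at depth 6
  lookup 221.51.0.2: bits 1101110100110011 walk d0:-→d1:H3→d2:-→d3:-→d4:-→d5:-→d6:-→d7:-→d8:-→d9:-→d10:-→d11:-→d12:H2→d13:H2→d14:-→d15:-→d16:H0 -> H0
  lookup 245.206.11.49: bits 11 walk d0:-→d1:H3→d2:- -> H3
  lookup 87.64.3.228: bits 0101011101000 walk d0:-→d1:-→d2:-→d3:-→d4:-→d5:-→d6:H5→d7:-→d8:H1→d9:-→d10:-→d11:-→d12:H1→d13:- -> H1
  lookup 221.51.154.103: bits 110111010011001110 walk d0:-→d1:H3→d2:-→d3:-→d4:-→d5:-→d6:-→d7:-→d8:-→d9:-→d10:-→d11:-→d12:H2→d13:H2→d14:-→d15:-→d16:H0→d17:-→d18:H4 -> H4
  add 0.0.0.0/0 -> H0 at depth 0
  lookup 221.48.0.0: bits 11011101001100 walk d0:H0→d1:H3→d2:-→d3:-→d4:-→d5:-→d6:-→d7:-→d8:-→d9:-→d10:-→d11:-→d12:H2→d13:H2→d14:- -> H2
  del 84.0.0.0/6 (clear depth 6)
  lookup 76.121.176.2: bits 010011000111100110110000 walk d0:H0→d1:-→d2:-→d3:-→d4:-→d5:-→d6:-→d7:-→d8:-→d9:-→d10:-→d11:-→d12:-→d13:-→d14:-→d15:-→d16:H1→d17:-→d18:-→d19:-→d20:-→d21:H5→d22:H3→d23:-→d24:- -> H3
  lookup 76.121.176.0: bits 010011000111100110110000 walk d0:H0→d1:-→d2:-→d3:-→d4:-→d5:-→d6:-→d7:-→d8:-→d9:-→d10:-→d11:-→d12:-→d13:-→d14:-→d15:-→d16:H1→d17:-→d18:-→d19:-→d20:-→d21:H5→d22:H3→d23:-→d24:- -> H3
  lookup 221.51.180.11: bits 110111010011001110110100 walk d0:H0→d1:H3→d2:-→d3:-→d4:-→d5:-→d6:-→d7:-→d8:-→d9:-→d10:-→d11:-→d12:H2→d13:H2→d14:-→d15:-→d16:H0→d17:-→d18:H4→d19:-→d20:-→d21:-→d22:-→d23:-→d24:H4 -> H4

== LOOKUPS ==
["H3","H2","H1","H1","H1","H1","H3","H4","H4","H0","H3","H1","H4","H2","H3","H3","H4"]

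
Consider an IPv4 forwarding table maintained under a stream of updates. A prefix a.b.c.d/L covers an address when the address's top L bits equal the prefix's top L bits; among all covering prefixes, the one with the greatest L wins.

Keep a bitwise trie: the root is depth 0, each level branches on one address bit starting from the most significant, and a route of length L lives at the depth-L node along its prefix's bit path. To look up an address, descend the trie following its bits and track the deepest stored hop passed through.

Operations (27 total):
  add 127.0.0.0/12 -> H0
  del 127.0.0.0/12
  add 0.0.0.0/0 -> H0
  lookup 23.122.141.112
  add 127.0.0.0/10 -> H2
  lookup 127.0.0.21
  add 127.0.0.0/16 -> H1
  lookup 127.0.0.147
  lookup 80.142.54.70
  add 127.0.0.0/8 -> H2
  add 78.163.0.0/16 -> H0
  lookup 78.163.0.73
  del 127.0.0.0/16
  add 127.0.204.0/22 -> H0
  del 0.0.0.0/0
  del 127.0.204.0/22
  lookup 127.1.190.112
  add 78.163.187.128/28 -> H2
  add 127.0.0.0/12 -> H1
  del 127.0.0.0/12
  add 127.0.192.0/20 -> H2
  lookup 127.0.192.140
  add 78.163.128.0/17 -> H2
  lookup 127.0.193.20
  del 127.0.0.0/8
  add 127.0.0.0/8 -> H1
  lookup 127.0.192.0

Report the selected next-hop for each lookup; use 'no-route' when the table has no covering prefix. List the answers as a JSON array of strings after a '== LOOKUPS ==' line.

Trace:
  + 127.0.0.0/12 (H0) depth=12
  - 127.0.0.0/12 clear@12
  + 0.0.0.0/0 (H0) depth=0
  ? 23.122.141.112  path d0:H0→d1:-  best=H0
  + 127.0.0.0/10 (H2) depth=10
  ? 127.0.0.21  path d0:H0→d1:-→d2:-→d3:-→d4:-→d5:-→d6:-→d7:-→d8:-→d9:-→d10:H2→d11:-→d12:-  best=H2
  + 127.0.0.0/16 (H1) depth=16
  ? 127.0.0.147  path d0:H0→d1:-→d2:-→d3:-→d4:-→d5:-→d6:-→d7:-→d8:-→d9:-→d10:H2→d11:-→d12:-→d13:-→d14:-→d15:-→d16:H1  best=H1
  ? 80.142.54.70  path d0:H0→d1:-→d2:-  best=H0
  + 127.0.0.0/8 (H2) depth=8
  + 78.163.0.0/16 (H0) depth=16
  ? 78.163.0.73  path d0:H0→d1:-→d2:-→d3:-→d4:-→d5:-→d6:-→d7:-→d8:-→d9:-→d10:-→d11:-→d12:-→d13:-→d14:-→d15:-→d16:H0  best=H0
  - 127.0.0.0/16 clear@16
  + 127.0.204.0/22 (H0) depth=22
  - 0.0.0.0/0 clear@0
  - 127.0.204.0/22 clear@22
  ? 127.1.190.112  path d0:-→d1:-→d2:-→d3:-→d4:-→d5:-→d6:-→d7:-→d8:H2→d9:-→d10:H2→d11:-→d12:-→d13:-→d14:-→d15:-  best=H2
  + 78.163.187.128/28 (H2) depth=28
  + 127.0.0.0/12 (H1) depth=12
  - 127.0.0.0/12 clear@12
  + 127.0.192.0/20 (H2) depth=20
  ? 127.0.192.140  path d0:-→d1:-→d2:-→d3:-→d4:-→d5:-→d6:-→d7:-→d8:H2→d9:-→d10:H2→d11:-→d12:-→d13:-→d14:-→d15:-→d16:-→d17:-→d18:-→d19:-→d20:H2  best=H2
  + 78.163.128.0/17 (H2) depth=17
  ? 127.0.193.20  path d0:-→d1:-→d2:-→d3:-→d4:-→d5:-→d6:-→d7:-→d8:H2→d9:-→d10:H2→d11:-→d12:-→d13:-→d14:-→d15:-→d16:-→d17:-→d18:-→d19:-→d20:H2  best=H2
  - 127.0.0.0/8 clear@8
  + 127.0.0.0/8 (H1) depth=8
  ? 127.0.192.0  path d0:-→d1:-→d2:-→d3:-→d4:-→d5:-→d6:-→d7:-→d8:H1→d9:-→d10:H2→d11:-→d12:-→d13:-→d14:-→d15:-→d16:-→d17:-→d18:-→d19:-→d20:H2  best=H2

== LOOKUPS ==
["H0","H2","H1","H0","H0","H2","H2","H2","H2"]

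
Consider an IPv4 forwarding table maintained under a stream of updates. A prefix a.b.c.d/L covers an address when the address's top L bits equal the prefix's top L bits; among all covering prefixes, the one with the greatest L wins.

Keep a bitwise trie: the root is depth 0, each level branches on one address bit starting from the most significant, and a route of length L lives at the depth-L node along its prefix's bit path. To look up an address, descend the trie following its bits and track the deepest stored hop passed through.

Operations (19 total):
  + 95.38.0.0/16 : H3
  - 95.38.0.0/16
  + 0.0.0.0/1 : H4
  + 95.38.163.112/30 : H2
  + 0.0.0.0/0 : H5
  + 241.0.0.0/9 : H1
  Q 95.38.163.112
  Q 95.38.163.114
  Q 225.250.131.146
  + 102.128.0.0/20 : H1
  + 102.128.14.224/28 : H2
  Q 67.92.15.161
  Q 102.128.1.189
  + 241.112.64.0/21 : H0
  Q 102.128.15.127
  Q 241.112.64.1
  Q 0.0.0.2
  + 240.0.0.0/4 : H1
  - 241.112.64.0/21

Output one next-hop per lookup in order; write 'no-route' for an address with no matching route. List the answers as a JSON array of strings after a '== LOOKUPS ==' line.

Process each operation:
  + 95.38.0.0/16 (H3) depth=16
  - 95.38.0.0/16 clear@16
  + 0.0.0.0/1 (H4) depth=1
  + 95.38.163.112/30 (H2) depth=30
  + 0.0.0.0/0 (H5) depth=0
  + 241.0.0.0/9 (H1) depth=9
  ? 95.38.163.112  path d0:H5→d1:H4→d2:-→d3:-→d4:-→d5:-→d6:-→d7:-→d8:-→d9:-→d10:-→d11:-→d12:-→d13:-→d14:-→d15:-→d16:-→d17:-→d18:-→d19:-→d20:-→d21:-→d22:-→d23:-→d24:-→d25:-→d26:-→d27:-→d28:-→d29:-→d30:H2  best=H2
  ? 95.38.163.114  path d0:H5→d1:H4→d2:-→d3:-→d4:-→d5:-→d6:-→d7:-→d8:-→d9:-→d10:-→d11:-→d12:-→d13:-→d14:-→d15:-→d16:-→d17:-→d18:-→d19:-→d20:-→d21:-→d22:-→d23:-→d24:-→d25:-→d26:-→d27:-→d28:-→d29:-→d30:H2  best=H2
  ? 225.250.131.146  path d0:H5→d1:-→d2:-→d3:-  best=H5
  + 102.128.0.0/20 (H1) depth=20
  + 102.128.14.224/28 (H2) depth=28
  ? 67.92.15.161  path d0:H5→d1:H4→d2:-→d3:-  best=H4
  ? 102.128.1.189  path d0:H5→d1:H4→d2:-→d3:-→d4:-→d5:-→d6:-→d7:-→d8:-→d9:-→d10:-→d11:-→d12:-→d13:-→d14:-→d15:-→d16:-→d17:-→d18:-→d19:-→d20:H1  best=H1
  + 241.112.64.0/21 (H0) depth=21
  ? 102.128.15.127  path d0:H5→d1:H4→d2:-→d3:-→d4:-→d5:-→d6:-→d7:-→d8:-→d9:-→d10:-→d11:-→d12:-→d13:-→d14:-→d15:-→d16:-→d17:-→d18:-→d19:-→d20:H1→d21:-→d22:-→d23:-  best=H1
  ? 241.112.64.1  path d0:H5→d1:-→d2:-→d3:-→d4:-→d5:-→d6:-→d7:-→d8:-→d9:H1→d10:-→d11:-→d12:-→d13:-→d14:-→d15:-→d16:-→d17:-→d18:-→d19:-→d20:-→d21:H0  best=H0
  ? 0.0.0.2  path d0:H5→d1:H4  best=H4
  + 240.0.0.0/4 (H1) depth=4
  - 241.112.64.0/21 clear@21

== LOOKUPS ==
["H2","H2","H5","H4","H1","H1","H0","H4"]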